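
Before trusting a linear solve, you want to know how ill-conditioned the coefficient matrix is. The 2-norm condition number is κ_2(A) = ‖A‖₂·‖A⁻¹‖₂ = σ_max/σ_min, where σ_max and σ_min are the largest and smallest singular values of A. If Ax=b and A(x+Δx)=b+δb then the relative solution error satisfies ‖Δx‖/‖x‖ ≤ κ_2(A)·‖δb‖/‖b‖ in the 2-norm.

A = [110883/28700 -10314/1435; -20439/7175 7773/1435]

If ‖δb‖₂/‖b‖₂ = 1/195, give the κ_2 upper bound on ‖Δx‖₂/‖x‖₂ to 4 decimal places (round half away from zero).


M = AᵀA = [759163329/32947600 -35582733/823690; -35582733/823690 6671925/82369]. tr(M)=3427933329/32947600, det(M)=6765201/32947600
solving λ² − 3427933329/32947600·λ + 6765201/32947600 = 0 gives λ = 2601/25, 2601/1317904
σ_max=√(2601/25)=(51/5), σ_min=√(2601/1317904)=(51/1148) → κ = 229.6000
worst-case relative error ≤ 229.6000 × 1/195 = 1.1774

1.1774


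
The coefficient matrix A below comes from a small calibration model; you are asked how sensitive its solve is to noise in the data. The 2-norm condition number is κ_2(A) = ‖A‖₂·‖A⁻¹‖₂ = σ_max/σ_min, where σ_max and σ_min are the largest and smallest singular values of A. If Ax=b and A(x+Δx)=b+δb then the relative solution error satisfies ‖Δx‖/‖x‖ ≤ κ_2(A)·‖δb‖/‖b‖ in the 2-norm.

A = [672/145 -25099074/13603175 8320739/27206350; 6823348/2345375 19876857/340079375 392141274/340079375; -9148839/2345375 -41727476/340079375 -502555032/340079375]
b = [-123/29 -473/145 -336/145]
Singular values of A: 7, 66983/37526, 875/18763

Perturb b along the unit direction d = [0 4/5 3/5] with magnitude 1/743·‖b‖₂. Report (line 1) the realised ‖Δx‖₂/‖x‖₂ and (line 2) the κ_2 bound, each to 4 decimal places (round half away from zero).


σ_max = 7, σ_min = 875/18763
κ_2(A) = 7 / (875/18763) = 150.1040
worst-case relative error ≤ 150.1040 × 1/743 = 0.2020
solve Ax = b  →  x = [23.6052 50.8222 -64.9618]
‖b‖ = 5.8310, ‖x‖ = 85.7912
with δb = [0.0000 0.0063 0.0047], A·Δx = δb → ‖Δx‖ = 0.1683
realised ‖Δx‖/‖x‖ = 0.0020
tightness: 0.0020 against a bound of 0.2020 (unrounded ratio ≈ 0.0097)

0.0020
0.2020


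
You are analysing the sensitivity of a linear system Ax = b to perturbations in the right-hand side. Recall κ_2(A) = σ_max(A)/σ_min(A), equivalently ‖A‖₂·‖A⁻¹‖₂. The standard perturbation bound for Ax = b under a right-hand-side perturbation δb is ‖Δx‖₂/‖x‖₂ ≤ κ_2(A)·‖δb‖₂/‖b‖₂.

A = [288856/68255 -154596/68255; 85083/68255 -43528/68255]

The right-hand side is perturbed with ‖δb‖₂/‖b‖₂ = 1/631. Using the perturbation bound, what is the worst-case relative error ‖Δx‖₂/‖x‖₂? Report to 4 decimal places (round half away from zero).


0.3181

M = AᵀA = [213357425/10961753 -113787000/10961753; -113787000/10961753 60693200/10961753]. tr(M)=16120625/644809, det(M)=10000/644809
solving λ² − 16120625/644809·λ + 10000/644809 = 0 gives λ = 25, 400/644809
so κ_2 = √(25 / (400/644809)) = 200.7500
perturbation bound = 200.7500·1/631 = 0.3181


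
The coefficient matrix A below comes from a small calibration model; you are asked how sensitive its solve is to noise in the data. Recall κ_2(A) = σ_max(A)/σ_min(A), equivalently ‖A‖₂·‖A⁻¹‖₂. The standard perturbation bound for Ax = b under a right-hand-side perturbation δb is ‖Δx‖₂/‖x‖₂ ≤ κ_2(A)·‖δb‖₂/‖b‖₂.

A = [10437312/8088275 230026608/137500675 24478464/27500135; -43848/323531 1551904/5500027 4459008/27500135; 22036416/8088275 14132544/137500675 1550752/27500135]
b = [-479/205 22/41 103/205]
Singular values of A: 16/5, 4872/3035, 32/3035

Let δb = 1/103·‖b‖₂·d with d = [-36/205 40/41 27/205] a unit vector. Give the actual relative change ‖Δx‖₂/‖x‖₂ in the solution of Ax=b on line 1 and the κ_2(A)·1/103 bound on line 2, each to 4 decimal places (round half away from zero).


largest singular value 16/5, smallest 32/3035
κ_2(A) = (16/5) / (32/3035) = 303.5000
perturbation bound = 303.5000·1/103 = 2.9466
solve Ax = b  →  x = [0.1907 -45.7532 83.0879]
‖b‖₂ = 2.4495 and ‖x‖₂ = 94.8524
δb = ε·‖b‖·d = [-0.0042 0.0232 0.0031]; solving A·Δx = δb gives ‖Δx‖ = 2.2555
dividing the unrounded norms, ‖Δx‖/‖x‖ = 0.0238
so the bound overstates the realised error by a factor of ≈ 123.9147 (computed from the unrounded values)

0.0238
2.9466


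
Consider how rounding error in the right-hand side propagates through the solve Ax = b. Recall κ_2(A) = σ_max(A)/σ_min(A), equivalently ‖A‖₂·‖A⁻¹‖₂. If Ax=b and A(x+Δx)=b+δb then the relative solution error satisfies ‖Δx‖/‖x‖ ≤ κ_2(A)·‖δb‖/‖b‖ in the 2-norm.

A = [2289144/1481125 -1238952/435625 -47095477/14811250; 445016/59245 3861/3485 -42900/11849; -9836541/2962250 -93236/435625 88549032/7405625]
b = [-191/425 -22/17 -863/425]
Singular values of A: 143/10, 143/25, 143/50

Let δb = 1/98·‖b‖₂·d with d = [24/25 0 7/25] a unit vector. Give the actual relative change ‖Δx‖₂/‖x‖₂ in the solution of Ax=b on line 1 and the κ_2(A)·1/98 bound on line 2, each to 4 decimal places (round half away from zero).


σ_max = 143/10, σ_min = 143/50
κ_2(A) = (143/10) / (143/50) = 5.0000
κ_2(A)·‖δb‖/‖b‖ = 0.0510
solve Ax = b  →  x = [-0.3358 0.2644 -0.2583]
‖b‖ = 2.4495, ‖x‖ = 0.4994
Δx = A⁻¹·δb where δb = 1/98·2.4495·d; ‖Δx‖ = 0.0087
dividing the unrounded norms, ‖Δx‖/‖x‖ = 0.0175
realised/bound (from unrounded values) ≈ 0.3430

0.0175
0.0510


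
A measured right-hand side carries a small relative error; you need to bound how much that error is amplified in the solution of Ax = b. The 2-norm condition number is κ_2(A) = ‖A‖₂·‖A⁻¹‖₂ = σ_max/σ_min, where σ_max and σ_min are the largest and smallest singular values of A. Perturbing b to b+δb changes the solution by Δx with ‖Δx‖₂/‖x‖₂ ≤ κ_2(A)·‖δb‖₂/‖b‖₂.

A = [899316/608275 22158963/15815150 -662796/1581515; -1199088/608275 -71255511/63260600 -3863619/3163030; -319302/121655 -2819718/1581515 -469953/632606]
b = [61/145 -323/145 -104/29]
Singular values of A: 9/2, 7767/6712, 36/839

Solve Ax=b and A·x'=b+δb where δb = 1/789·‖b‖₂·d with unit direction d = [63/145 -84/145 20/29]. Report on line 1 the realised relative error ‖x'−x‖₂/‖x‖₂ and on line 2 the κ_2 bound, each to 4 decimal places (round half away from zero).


σ_max = 9/2, σ_min = 36/839
condition number: (9/2) ÷ (36/839) = 104.8750
worst-case relative error ≤ 104.8750 × 1/789 = 0.1329
solve Ax = b  →  x = [14.6944 -17.0503 -6.1681]
‖b‖ = 4.2426, ‖x‖ = 23.3385
δb = ε·‖b‖·d = [0.0023 -0.0031 0.0037]; solving A·Δx = δb gives ‖Δx‖ = 0.1253
dividing the unrounded norms, ‖Δx‖/‖x‖ = 0.0054
tightness: 0.0054 against a bound of 0.1329 (unrounded ratio ≈ 0.0404)

0.0054
0.1329


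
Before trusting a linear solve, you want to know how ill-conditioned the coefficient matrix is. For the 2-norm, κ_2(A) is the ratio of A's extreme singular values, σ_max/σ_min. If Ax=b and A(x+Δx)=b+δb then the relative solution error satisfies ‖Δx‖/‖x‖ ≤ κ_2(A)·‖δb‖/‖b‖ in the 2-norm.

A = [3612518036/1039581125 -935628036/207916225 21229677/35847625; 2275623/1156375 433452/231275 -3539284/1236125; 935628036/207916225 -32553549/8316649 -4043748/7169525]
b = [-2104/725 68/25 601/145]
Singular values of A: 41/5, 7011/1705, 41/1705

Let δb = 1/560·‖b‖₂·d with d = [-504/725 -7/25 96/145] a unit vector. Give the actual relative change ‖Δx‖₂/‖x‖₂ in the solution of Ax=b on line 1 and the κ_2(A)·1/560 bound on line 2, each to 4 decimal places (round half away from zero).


0.0026
0.6089

largest singular value 41/5, smallest 41/1705
condition number: (41/5) ÷ (41/1705) = 341.0000
bound on ‖Δx‖/‖x‖: κ·ε = 341.0000·1/560 = 0.6089
solve Ax = b  →  x = [87.7953 83.4462 114.0138]
‖b‖₂ = 5.7446 and ‖x‖₂ = 166.3444
with δb = [-0.0071 -0.0029 0.0068], A·Δx = δb → ‖Δx‖ = 0.4266
dividing the unrounded norms, ‖Δx‖/‖x‖ = 0.0026
so the bound overstates the realised error by a factor of ≈ 237.4460 (computed from the unrounded values)


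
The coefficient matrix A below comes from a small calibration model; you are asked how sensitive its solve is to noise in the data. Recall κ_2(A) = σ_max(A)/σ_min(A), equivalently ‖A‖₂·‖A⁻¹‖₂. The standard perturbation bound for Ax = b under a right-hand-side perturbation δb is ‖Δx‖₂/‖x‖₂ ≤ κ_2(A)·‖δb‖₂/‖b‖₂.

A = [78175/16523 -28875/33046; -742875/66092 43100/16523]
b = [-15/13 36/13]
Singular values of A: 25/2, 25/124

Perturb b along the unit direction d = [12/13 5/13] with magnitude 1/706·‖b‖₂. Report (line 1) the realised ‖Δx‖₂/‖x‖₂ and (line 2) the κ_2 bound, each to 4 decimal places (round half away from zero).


0.0878
0.0878

largest singular value 25/2, smallest 25/124
κ = σ_max/σ_min = (25/2)/(25/124) = 62.0000
perturbation bound = 62.0000·1/706 = 0.0878
solve Ax = b  →  x = [-0.2341 0.0527]
‖b‖ = 3.0000, ‖x‖ = 0.2400
re-solving with b+δb shifts x by Δx of norm 0.0211
relative error = 0.0878
so the bound is sharp here: realised error equals the bound


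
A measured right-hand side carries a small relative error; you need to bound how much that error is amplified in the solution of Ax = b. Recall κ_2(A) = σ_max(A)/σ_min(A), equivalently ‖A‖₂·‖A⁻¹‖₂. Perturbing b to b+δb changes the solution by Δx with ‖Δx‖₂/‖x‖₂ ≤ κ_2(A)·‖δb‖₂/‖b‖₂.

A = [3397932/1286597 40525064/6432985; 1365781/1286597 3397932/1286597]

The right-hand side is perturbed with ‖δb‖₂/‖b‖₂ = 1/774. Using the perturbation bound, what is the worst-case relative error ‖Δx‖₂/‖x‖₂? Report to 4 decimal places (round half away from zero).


form AᵀA = [79356802465/9794862961 952103944332/48974314805; 952103944332/48974314805 11425617509584/244871574025] with trace 79346376161/1448944225 and determinant 119946304/1448944225
solving λ² − 79346376161/1448944225·λ + 119946304/1448944225 = 0 gives λ = 1369/25, 87616/57957769
so κ_2 = √((1369/25) / (87616/57957769)) = 190.3250
perturbation bound = 190.3250·1/774 = 0.2459

0.2459


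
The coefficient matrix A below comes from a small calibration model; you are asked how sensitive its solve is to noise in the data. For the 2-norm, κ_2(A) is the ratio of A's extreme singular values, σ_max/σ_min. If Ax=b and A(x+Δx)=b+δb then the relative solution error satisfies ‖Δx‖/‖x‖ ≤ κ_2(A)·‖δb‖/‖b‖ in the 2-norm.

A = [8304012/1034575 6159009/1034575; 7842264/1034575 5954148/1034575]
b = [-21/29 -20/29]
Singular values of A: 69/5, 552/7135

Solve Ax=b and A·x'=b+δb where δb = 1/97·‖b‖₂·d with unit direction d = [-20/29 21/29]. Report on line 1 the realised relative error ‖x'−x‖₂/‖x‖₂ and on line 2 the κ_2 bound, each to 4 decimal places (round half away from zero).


1.8389
1.8389

from the listed singular values, σ₁ = 69/5, σ_n = 552/7135
condition number: (69/5) ÷ (552/7135) = 178.3750
bound on ‖Δx‖/‖x‖: κ·ε = 178.3750·1/97 = 1.8389
solve Ax = b  →  x = [-0.0580 -0.0435]
‖b‖ = 1.0000, ‖x‖ = 0.0725
re-solving with b+δb shifts x by Δx of norm 0.1333
relative error = 1.8389
tightness: 1.8389 against a bound of 1.8389; the bound is attained (ratio 1)


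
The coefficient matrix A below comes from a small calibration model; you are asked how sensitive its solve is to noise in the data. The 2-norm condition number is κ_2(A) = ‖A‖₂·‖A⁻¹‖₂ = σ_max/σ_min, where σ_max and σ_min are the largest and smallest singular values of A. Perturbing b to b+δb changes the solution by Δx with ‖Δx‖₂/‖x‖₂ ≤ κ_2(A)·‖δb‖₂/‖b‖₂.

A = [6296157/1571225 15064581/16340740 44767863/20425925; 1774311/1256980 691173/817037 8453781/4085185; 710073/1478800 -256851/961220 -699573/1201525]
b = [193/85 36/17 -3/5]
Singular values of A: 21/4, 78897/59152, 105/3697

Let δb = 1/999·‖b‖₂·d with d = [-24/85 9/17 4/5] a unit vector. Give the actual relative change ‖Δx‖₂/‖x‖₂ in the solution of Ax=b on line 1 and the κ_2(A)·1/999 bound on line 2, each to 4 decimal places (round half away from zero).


0.1182
0.1850

from the listed singular values, σ₁ = 21/4, σ_n = 105/3697
κ_2(A) = (21/4) / (105/3697) = 184.8500
κ_2(A)·‖δb‖/‖b‖ = 0.1850
solve Ax = b  →  x = [0.0073 0.3626 0.8701]
2-norm of b is 3.1623; of x, 0.9427
with δb = [-0.0009 0.0017 0.0025], A·Δx = δb → ‖Δx‖ = 0.1115
dividing the unrounded norms, ‖Δx‖/‖x‖ = 0.1182
so the bound overstates the realised error by a factor of ≈ 1.5650 (computed from the unrounded values)


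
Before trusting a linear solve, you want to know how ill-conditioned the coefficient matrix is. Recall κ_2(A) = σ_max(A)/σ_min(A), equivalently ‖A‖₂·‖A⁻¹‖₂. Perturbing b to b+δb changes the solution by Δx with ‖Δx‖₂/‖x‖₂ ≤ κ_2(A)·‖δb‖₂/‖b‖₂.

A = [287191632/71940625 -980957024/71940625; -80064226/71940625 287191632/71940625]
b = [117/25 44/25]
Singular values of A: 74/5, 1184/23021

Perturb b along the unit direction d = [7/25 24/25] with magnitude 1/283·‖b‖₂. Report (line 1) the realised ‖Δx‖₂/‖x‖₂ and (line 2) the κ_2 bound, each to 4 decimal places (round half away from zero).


0.0059
1.0168

largest singular value 74/5, smallest 1184/23021
condition number: (74/5) ÷ (1184/23021) = 287.7625
bound on ‖Δx‖/‖x‖: κ·ε = 287.7625·1/283 = 1.0168
solve Ax = b  →  x = [56.0727 16.0730]
2-norm of b is 5.0000; of x, 58.3309
Δx = A⁻¹·δb where δb = 1/283·5.0000·d; ‖Δx‖ = 0.3435
dividing the unrounded norms, ‖Δx‖/‖x‖ = 0.0059
realised/bound (from unrounded values) ≈ 0.0058


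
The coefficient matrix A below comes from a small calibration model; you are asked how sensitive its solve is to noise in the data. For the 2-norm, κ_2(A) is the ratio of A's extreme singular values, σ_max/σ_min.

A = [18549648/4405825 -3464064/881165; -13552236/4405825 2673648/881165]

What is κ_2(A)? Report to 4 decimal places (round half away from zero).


75.9625

form AᵀA = [21110101660944/776451757225 -4019643061056/155290351445; -4019643061056/155290351445 765925320960/31058070289] with trace 47869482384/923248225 and determinant 429981696/923248225
char-poly roots: 1296/25 and 331776/36929929
so κ_2 = √((1296/25) / (331776/36929929)) = 75.9625


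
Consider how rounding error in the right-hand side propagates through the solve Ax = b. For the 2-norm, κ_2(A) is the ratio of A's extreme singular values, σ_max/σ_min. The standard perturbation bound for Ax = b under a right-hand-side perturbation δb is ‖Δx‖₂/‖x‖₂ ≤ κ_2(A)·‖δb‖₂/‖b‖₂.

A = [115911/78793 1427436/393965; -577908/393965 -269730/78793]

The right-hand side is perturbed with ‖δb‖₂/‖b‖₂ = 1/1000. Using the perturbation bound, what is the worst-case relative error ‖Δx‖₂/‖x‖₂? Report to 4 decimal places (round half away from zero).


form AᵀA = [796506129/184552225 382086396/36910445; 382086396/36910445 4585529556/184552225] with trace 6369273/218405 and determinant 2125764/27300625
eigenvalues of AᵀA: λ = (tr ± √(tr²−4·det))/2 = 729/25, 2916/1092025
σ_max=√(729/25)=(27/5), σ_min=√(2916/1092025)=(54/1045) → κ = 104.5000
κ_2(A)·‖δb‖/‖b‖ = 0.1045

0.1045


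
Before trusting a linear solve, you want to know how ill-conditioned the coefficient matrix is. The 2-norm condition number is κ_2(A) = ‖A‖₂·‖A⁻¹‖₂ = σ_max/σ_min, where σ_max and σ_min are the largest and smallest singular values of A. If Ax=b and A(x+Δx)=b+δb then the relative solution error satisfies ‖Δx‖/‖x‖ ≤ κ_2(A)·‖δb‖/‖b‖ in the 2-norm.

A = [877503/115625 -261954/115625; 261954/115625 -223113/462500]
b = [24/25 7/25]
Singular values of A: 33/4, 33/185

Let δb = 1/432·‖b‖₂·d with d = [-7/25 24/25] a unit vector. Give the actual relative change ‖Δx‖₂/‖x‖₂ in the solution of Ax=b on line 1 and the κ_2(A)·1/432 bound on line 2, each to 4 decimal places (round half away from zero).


0.1071
0.1071

from the listed singular values, σ₁ = 33/4, σ_n = 33/185
κ_2(A) = (33/4) / (33/185) = 46.2500
perturbation bound = 46.2500·1/432 = 0.1071
solve Ax = b  →  x = [0.1164 -0.0339]
‖b‖ = 1.0000, ‖x‖ = 0.1212
with δb = [-0.0006 0.0022], A·Δx = δb → ‖Δx‖ = 0.0130
dividing the unrounded norms, ‖Δx‖/‖x‖ = 0.1071
tightness: 0.1071 against a bound of 0.1071; the bound is attained (ratio 1)


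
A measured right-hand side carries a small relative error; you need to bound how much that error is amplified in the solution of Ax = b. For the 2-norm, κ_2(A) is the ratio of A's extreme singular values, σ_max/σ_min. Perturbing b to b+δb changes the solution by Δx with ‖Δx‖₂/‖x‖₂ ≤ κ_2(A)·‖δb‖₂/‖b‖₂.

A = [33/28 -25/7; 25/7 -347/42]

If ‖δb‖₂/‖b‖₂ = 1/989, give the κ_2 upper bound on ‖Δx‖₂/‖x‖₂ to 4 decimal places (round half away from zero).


M = AᵀA = [11089/784 -19825/588; -19825/588 142909/1764]. tr(M)=671437/7056, det(M)=28561/3136
char-poly roots: 1521/16 and 169/1764
κ = σ_max/σ_min = (39/4)/(13/42) = 31.5000
κ_2(A)·‖δb‖/‖b‖ = 0.0319

0.0319


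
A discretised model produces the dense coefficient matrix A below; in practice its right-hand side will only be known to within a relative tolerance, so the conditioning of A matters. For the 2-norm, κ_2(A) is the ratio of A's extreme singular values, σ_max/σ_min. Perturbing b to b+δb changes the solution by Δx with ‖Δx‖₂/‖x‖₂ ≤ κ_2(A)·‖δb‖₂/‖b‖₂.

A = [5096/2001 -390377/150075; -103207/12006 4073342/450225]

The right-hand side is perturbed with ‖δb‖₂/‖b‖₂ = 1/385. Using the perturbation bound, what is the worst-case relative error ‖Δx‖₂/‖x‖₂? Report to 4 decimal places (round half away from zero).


AᵀA = [399537125/4970484 -314624765/3727863; -314624765/3727863 991098641/11183589]; tr = 260697541/1542564, det = 714025/1542564
solving λ² − 260697541/1542564·λ + 714025/1542564 = 0 gives λ = 169, 4225/1542564
so κ_2 = √(169 / (4225/1542564)) = 248.4000
worst-case relative error ≤ 248.4000 × 1/385 = 0.6452

0.6452


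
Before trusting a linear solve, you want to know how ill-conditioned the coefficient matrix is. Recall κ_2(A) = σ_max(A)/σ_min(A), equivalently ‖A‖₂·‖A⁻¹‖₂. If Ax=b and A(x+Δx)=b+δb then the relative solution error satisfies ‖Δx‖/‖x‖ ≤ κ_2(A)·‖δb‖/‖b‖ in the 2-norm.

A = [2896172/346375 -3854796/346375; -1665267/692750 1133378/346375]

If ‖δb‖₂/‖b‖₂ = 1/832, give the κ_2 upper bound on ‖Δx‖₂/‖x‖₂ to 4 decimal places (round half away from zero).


0.4163

AᵀA = [58118981113/767844100 -19372545171/191961025; -19372545171/191961025 25830396628/191961025]; tr = 6457622705/30713764, det = 2829124/7678441
solving λ² − 6457622705/30713764·λ + 2829124/7678441 = 0 gives λ = 841/4, 13456/7678441
σ_max=√(841/4)=(29/2), σ_min=√(13456/7678441)=(116/2771) → κ = 346.3750
perturbation bound = 346.3750·1/832 = 0.4163


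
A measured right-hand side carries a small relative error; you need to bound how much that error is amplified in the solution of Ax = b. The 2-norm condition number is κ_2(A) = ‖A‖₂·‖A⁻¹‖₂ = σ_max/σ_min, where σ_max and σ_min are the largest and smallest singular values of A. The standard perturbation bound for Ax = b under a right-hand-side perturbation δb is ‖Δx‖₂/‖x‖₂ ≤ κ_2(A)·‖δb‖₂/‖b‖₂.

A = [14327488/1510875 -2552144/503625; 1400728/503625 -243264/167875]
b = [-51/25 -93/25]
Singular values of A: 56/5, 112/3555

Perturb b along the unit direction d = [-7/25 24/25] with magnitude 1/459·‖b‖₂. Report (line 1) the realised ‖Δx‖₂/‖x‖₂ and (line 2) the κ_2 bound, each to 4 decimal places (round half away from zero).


0.0031
0.7745

from the listed singular values, σ₁ = 56/5, σ_n = 112/3555
κ = σ_max/σ_min = (56/5)/(112/3555) = 355.5000
perturbation bound = 355.5000·1/459 = 0.7745
solve Ax = b  →  x = [-45.0473 -83.8944]
‖b‖ = 4.2426, ‖x‖ = 95.2236
δb = ε·‖b‖·d = [-0.0026 0.0089]; solving A·Δx = δb gives ‖Δx‖ = 0.2934
realised ‖Δx‖/‖x‖ = 0.0031
tightness: 0.0031 against a bound of 0.7745 (unrounded ratio ≈ 0.0040)


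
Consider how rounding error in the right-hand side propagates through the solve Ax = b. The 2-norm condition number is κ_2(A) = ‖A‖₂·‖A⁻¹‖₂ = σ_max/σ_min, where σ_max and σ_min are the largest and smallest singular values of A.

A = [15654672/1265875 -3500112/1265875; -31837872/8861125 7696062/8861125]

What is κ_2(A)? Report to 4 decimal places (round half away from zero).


form AᵀA = [20835230575104/125631258025 -937564287264/25126251605; -937564287264/25126251605 1055228459076/125631258025] with trace 2604456756/14947205 and determinant 1214383104/1868400625
eigenvalues of AᵀA: λ = (tr ± √(tr²−4·det))/2 = 4356/25, 278784/74736025
κ_2(A) = √(λ_max/λ_min) = √((4356/25) / (278784/74736025)) = 216.1250

216.1250


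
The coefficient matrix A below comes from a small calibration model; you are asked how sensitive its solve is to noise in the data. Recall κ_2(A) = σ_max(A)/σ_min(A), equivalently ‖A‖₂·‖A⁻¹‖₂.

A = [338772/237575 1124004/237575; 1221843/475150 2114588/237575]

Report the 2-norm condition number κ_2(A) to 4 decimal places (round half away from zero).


209.6250

form AᵀA = [1350841653/156240500 1157528274/39060125; 1157528274/39060125 3968766368/39060125] with trace 137807257/1249924 and determinant 86436/312481
eigenvalues of AᵀA: λ = (tr ± √(tr²−4·det))/2 = 441/4, 784/312481
κ_2(A) = √(λ_max/λ_min) = √((441/4) / (784/312481)) = 209.6250


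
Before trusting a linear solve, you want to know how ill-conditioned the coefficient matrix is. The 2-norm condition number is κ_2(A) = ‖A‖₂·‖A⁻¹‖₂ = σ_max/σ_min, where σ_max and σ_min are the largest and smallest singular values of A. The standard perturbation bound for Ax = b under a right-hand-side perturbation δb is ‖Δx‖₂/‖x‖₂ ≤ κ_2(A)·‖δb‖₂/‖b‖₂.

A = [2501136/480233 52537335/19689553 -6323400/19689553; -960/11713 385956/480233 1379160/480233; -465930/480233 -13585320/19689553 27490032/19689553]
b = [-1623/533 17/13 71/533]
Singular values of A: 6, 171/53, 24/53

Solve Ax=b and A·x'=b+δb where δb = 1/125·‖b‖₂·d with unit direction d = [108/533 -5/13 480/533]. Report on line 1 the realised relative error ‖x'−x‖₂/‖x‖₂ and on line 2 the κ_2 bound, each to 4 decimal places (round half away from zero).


0.0256
0.1060

from the listed singular values, σ₁ = 6, σ_n = 24/53
κ = σ_max/σ_min = 6/(24/53) = 13.2500
bound on ‖Δx‖/‖x‖: κ·ε = 13.2500·1/125 = 0.1060
solve Ax = b  →  x = [-1.4804 1.7395 -0.0737]
2-norm of b is 3.3166; of x, 2.2853
with δb = [0.0054 -0.0102 0.0239], A·Δx = δb → ‖Δx‖ = 0.0586
dividing the unrounded norms, ‖Δx‖/‖x‖ = 0.0256
tightness: 0.0256 against a bound of 0.1060 (unrounded ratio ≈ 0.2419)


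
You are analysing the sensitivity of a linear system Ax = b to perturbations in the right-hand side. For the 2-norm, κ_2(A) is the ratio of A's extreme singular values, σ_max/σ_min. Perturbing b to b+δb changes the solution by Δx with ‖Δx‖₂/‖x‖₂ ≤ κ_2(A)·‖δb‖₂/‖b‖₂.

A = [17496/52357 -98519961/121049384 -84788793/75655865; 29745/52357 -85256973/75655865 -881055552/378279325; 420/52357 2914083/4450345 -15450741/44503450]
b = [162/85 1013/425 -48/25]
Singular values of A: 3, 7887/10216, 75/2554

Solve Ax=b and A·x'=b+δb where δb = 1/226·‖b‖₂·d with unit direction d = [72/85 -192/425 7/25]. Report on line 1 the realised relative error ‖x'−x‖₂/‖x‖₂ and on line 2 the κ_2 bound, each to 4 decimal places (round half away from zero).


0.1956
0.4520

σ_max = 3, σ_min = 75/2554
κ = σ_max/σ_min = 3/(75/2554) = 102.1600
worst-case relative error ≤ 102.1600 × 1/226 = 0.4520
solve Ax = b  →  x = [0.2195 -2.7449 0.3583]
‖b‖ = 3.6056, ‖x‖ = 2.7769
re-solving with b+δb shifts x by Δx of norm 0.5433
realised ‖Δx‖/‖x‖ = 0.1956
realised/bound (from unrounded values) ≈ 0.4328


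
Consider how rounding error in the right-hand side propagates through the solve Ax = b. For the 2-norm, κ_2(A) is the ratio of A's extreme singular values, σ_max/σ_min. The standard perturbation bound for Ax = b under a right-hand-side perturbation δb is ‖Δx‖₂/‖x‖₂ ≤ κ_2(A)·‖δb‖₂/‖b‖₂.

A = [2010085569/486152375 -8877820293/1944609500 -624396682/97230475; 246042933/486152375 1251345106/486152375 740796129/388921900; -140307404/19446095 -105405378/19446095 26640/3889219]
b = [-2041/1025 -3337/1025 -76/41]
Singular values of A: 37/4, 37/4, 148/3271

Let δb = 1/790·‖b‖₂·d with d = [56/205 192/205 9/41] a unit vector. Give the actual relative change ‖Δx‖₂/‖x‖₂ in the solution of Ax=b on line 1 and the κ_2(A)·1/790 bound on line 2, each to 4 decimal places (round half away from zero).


0.0013
0.2588

largest singular value 37/4, smallest 148/3271
condition number: (37/4) ÷ (148/3271) = 204.4375
worst-case relative error ≤ 204.4375 × 1/790 = 0.2588
solve Ax = b  →  x = [-38.3689 51.3387 -60.8910]
2-norm of b is 4.2426; of x, 88.4055
re-solving with b+δb shifts x by Δx of norm 0.1187
realised ‖Δx‖/‖x‖ = 0.0013
so the bound overstates the realised error by a factor of ≈ 192.7458 (computed from the unrounded values)


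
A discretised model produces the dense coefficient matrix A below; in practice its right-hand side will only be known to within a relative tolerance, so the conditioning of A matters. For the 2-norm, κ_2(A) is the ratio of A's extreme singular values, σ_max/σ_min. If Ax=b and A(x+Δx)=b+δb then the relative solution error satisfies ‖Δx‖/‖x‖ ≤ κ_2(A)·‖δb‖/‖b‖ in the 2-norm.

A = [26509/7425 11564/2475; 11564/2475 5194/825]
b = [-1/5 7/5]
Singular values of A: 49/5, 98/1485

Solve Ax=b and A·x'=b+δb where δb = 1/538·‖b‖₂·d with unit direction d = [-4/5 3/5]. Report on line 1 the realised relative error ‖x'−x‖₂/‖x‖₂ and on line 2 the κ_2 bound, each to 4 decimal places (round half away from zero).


0.0026
0.2760

σ_max = 49/5, σ_min = 98/1485
condition number: (49/5) ÷ (98/1485) = 148.5000
worst-case relative error ≤ 148.5000 × 1/538 = 0.2760
solve Ax = b  →  x = [-12.0612 9.1735]
2-norm of b is 1.4142; of x, 15.1534
with δb = [-0.0021 0.0016], A·Δx = δb → ‖Δx‖ = 0.0398
relative error = 0.0026
tightness: 0.0026 against a bound of 0.2760 (unrounded ratio ≈ 0.0095)


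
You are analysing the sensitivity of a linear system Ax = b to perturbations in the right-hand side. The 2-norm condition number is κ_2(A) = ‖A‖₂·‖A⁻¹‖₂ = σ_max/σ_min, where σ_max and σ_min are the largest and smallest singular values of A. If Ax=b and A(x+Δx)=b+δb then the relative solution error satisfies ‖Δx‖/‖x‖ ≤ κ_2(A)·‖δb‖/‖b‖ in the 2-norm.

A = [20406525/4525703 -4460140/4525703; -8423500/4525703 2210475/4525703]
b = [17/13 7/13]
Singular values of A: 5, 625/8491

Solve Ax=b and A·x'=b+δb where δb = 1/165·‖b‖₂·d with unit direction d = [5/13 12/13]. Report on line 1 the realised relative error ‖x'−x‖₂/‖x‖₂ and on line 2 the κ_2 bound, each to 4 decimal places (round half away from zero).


largest singular value 5, smallest 625/8491
κ = σ_max/σ_min = 5/(625/8491) = 67.9280
bound on ‖Δx‖/‖x‖: κ·ε = 67.9280·1/165 = 0.4117
solve Ax = b  →  x = [3.1773 13.2103]
‖b‖₂ = 1.4142 and ‖x‖₂ = 13.5871
δb = ε·‖b‖·d = [0.0033 0.0079]; solving A·Δx = δb gives ‖Δx‖ = 0.1164
dividing the unrounded norms, ‖Δx‖/‖x‖ = 0.0086
so the bound overstates the realised error by a factor of ≈ 48.0376 (computed from the unrounded values)

0.0086
0.4117


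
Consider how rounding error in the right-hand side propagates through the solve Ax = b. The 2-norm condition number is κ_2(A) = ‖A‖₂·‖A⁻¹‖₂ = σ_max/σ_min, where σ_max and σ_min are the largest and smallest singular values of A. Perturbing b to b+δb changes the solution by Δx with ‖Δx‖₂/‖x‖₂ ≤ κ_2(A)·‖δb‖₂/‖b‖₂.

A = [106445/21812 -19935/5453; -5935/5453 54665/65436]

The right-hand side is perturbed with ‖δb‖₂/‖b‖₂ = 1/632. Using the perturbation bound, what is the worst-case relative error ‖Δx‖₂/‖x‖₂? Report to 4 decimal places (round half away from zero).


M = AᵀA = [7075625/283024 -995000/53067; -995000/53067 35820625/2547216]. tr(M)=49750625/1273608, det(M)=390625/40755456
char-poly roots: 625/16 and 625/2547216
κ_2(A) = √(λ_max/λ_min) = √((625/16) / (625/2547216)) = 399.0000
perturbation bound = 399.0000·1/632 = 0.6313

0.6313


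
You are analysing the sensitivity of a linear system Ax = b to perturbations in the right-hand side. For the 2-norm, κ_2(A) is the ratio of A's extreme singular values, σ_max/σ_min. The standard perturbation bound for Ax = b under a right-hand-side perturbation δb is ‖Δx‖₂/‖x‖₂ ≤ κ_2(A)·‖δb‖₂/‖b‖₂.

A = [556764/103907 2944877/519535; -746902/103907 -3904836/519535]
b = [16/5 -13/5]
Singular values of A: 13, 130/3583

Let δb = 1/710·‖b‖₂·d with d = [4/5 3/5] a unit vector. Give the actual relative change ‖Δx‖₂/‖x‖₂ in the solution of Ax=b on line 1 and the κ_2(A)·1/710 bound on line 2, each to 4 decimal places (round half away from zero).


largest singular value 13, smallest 130/3583
κ_2(A) = 13 / (130/3583) = 358.3000
worst-case relative error ≤ 358.3000 × 1/710 = 0.5046
solve Ax = b  →  x = [-19.7462 19.2308]
2-norm of b is 4.1231; of x, 27.5633
with δb = [0.0046 0.0035], A·Δx = δb → ‖Δx‖ = 0.1601
dividing the unrounded norms, ‖Δx‖/‖x‖ = 0.0058
so the bound overstates the realised error by a factor of ≈ 86.9059 (computed from the unrounded values)

0.0058
0.5046


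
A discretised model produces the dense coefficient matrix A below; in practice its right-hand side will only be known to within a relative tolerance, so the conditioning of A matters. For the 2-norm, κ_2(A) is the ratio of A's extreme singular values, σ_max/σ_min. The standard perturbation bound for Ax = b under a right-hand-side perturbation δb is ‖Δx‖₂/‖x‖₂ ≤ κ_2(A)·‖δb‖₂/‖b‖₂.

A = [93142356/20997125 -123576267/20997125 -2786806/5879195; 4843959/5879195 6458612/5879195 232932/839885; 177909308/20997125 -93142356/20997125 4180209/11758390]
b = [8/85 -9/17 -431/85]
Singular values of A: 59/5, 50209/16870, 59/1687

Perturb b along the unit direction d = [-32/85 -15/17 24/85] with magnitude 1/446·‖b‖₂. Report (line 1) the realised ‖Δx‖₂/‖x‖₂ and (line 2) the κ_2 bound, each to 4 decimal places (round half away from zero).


0.0114
0.7565

largest singular value 59/5, smallest 59/1687
condition number: (59/5) ÷ (59/1687) = 337.4000
worst-case relative error ≤ 337.4000 × 1/446 = 0.7565
solve Ax = b  →  x = [2.9047 4.4379 -28.1171]
‖b‖₂ = 5.0990 and ‖x‖₂ = 28.6130
re-solving with b+δb shifts x by Δx of norm 0.3269
realised ‖Δx‖/‖x‖ = 0.0114
tightness: 0.0114 against a bound of 0.7565 (unrounded ratio ≈ 0.0151)


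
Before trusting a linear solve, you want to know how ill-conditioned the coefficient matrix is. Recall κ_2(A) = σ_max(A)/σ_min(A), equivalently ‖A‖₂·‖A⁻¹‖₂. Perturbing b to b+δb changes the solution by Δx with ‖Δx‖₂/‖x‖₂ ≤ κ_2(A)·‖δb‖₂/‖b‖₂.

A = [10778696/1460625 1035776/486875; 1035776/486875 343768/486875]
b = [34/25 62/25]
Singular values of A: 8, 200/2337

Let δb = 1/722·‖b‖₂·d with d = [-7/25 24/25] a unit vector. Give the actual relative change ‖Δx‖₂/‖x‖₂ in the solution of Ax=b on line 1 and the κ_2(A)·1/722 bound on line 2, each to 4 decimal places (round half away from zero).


0.0020
0.1295

σ_max = 8, σ_min = 200/2337
κ_2(A) = 8 / (200/2337) = 93.4800
perturbation bound = 93.4800·1/722 = 0.1295
solve Ax = b  →  x = [-6.3036 22.5052]
‖b‖ = 2.8284, ‖x‖ = 23.3713
re-solving with b+δb shifts x by Δx of norm 0.0458
relative error = 0.0020
so the bound overstates the realised error by a factor of ≈ 66.1041 (computed from the unrounded values)


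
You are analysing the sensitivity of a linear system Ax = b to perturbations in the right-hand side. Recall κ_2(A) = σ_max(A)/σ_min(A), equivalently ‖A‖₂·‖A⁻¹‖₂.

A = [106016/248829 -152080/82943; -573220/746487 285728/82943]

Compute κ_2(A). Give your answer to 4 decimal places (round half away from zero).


267.7500

M = AᵀA = [1486974736/1928175921 -734096000/214241769; -734096000/214241769 362521856/23804641]. tr(M)=18352912/1147041, det(M)=4096/1147041
solving λ² − 18352912/1147041·λ + 4096/1147041 = 0 gives λ = 16, 256/1147041
σ_max=√16=4, σ_min=√(256/1147041)=(16/1071) → κ = 267.7500


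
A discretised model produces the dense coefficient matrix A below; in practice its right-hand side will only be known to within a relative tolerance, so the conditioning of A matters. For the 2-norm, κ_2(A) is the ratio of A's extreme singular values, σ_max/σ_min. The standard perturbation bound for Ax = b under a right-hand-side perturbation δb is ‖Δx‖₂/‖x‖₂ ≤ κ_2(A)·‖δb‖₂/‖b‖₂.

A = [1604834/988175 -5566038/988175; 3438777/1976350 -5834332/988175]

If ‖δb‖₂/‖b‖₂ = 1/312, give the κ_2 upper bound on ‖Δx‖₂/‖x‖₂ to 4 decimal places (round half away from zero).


1.0921

M = AᵀA = [26310530233/4644422500 -22549405914/1161105625; -22549405914/1161105625 77312971348/1161105625]. tr(M)=536899865/7431076, det(M)=83521/1857769
char-poly roots: 289/4 and 1156/1857769
κ_2(A) = √(λ_max/λ_min) = √((289/4) / (1156/1857769)) = 340.7500
worst-case relative error ≤ 340.7500 × 1/312 = 1.0921


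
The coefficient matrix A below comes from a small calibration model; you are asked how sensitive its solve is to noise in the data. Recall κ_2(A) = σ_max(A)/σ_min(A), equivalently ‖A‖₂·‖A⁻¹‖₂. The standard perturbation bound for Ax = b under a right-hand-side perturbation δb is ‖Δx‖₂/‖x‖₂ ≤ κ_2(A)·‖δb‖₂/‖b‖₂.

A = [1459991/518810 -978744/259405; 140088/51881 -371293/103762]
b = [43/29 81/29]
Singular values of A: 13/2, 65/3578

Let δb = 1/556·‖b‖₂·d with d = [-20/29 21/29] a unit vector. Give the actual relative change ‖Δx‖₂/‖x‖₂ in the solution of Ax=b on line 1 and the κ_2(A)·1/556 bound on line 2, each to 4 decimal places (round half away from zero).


largest singular value 13/2, smallest 65/3578
κ_2(A) = (13/2) / (65/3578) = 357.8000
bound on ‖Δx‖/‖x‖: κ·ε = 357.8000·1/556 = 0.6435
solve Ax = b  →  x = [44.3138 32.6585]
‖b‖ = 3.1623, ‖x‖ = 55.0481
δb = ε·‖b‖·d = [-0.0039 0.0041]; solving A·Δx = δb gives ‖Δx‖ = 0.3131
realised ‖Δx‖/‖x‖ = 0.0057
so the bound overstates the realised error by a factor of ≈ 113.1503 (computed from the unrounded values)

0.0057
0.6435


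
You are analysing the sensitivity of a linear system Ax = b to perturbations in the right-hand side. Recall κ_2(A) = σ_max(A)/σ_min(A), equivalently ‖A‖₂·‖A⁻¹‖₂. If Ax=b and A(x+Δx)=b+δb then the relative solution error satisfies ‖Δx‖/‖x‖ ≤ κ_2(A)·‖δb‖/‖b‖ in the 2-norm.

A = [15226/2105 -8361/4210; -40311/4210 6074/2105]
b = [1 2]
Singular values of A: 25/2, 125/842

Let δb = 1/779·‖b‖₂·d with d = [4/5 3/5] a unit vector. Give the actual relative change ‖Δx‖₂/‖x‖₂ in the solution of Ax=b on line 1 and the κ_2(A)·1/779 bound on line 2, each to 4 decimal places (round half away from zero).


σ_max = 25/2, σ_min = 125/842
condition number: (25/2) ÷ (125/842) = 84.2000
worst-case relative error ≤ 84.2000 × 1/779 = 0.1081
solve Ax = b  →  x = [3.6954 12.9555]
‖b‖₂ = 2.2361 and ‖x‖₂ = 13.4722
Δx = A⁻¹·δb where δb = 1/779·2.2361·d; ‖Δx‖ = 0.0193
realised ‖Δx‖/‖x‖ = 0.0014
so the bound overstates the realised error by a factor of ≈ 75.3121 (computed from the unrounded values)

0.0014
0.1081


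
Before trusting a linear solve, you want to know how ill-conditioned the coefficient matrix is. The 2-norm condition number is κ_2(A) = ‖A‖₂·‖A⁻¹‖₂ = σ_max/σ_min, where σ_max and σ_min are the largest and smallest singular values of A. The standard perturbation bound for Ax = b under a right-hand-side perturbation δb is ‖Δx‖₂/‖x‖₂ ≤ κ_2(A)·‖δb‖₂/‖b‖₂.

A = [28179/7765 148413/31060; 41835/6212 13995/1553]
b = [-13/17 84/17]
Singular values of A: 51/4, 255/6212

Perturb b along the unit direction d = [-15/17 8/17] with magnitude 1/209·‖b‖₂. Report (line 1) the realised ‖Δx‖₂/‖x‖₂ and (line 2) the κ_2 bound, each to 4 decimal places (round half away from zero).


0.0080
1.4861

largest singular value 51/4, smallest 255/6212
κ = σ_max/σ_min = (51/4)/(255/6212) = 310.6000
κ_2(A)·‖δb‖/‖b‖ = 1.4861
solve Ax = b  →  x = [-58.2776 44.1004]
‖b‖₂ = 5.0000 and ‖x‖₂ = 73.0830
re-solving with b+δb shifts x by Δx of norm 0.5828
dividing the unrounded norms, ‖Δx‖/‖x‖ = 0.0080
so the bound overstates the realised error by a factor of ≈ 186.3617 (computed from the unrounded values)


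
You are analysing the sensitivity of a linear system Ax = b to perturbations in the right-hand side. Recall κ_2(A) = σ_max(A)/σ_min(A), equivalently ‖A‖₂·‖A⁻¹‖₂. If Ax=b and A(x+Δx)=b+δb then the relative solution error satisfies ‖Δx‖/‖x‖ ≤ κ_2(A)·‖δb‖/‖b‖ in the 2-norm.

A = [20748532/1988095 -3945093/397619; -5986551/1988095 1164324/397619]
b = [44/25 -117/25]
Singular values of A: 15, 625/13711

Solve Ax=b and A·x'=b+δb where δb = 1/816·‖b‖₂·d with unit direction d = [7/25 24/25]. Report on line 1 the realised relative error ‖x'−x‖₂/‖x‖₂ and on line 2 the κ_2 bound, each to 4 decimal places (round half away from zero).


from the listed singular values, σ₁ = 15, σ_n = 625/13711
κ = σ_max/σ_min = 15/(625/13711) = 329.0640
worst-case relative error ≤ 329.0640 × 1/816 = 0.4033
solve Ax = b  →  x = [-60.3727 -63.6813]
‖b‖₂ = 5.0000 and ‖x‖₂ = 87.7506
with δb = [0.0017 0.0059], A·Δx = δb → ‖Δx‖ = 0.1344
realised ‖Δx‖/‖x‖ = 0.0015
tightness: 0.0015 against a bound of 0.4033 (unrounded ratio ≈ 0.0038)

0.0015
0.4033


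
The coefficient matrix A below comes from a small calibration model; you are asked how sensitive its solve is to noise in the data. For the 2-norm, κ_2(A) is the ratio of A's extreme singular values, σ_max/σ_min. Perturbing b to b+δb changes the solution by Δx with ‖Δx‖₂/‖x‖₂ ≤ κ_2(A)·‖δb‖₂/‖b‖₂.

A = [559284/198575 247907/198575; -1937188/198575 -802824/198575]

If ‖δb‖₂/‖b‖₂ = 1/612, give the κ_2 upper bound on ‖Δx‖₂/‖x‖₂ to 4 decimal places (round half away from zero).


0.2496

AᵀA = [6504793504/63091249 2710194300/63091249; 2710194300/63091249 1129574809/63091249]; tr = 45173777/373321, det = 234256/373321
eigenvalues of AᵀA: λ = (tr ± √(tr²−4·det))/2 = 121, 1936/373321
so κ_2 = √(121 / (1936/373321)) = 152.7500
perturbation bound = 152.7500·1/612 = 0.2496


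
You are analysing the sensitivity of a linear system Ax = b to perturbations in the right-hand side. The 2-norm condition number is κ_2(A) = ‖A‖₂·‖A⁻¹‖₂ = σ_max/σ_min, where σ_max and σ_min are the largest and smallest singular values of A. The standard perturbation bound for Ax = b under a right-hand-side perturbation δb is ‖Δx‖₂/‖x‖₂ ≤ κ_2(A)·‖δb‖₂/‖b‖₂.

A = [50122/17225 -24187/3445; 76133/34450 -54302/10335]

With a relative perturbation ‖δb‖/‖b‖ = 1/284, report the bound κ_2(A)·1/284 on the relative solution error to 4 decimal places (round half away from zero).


1.3996

form AᵀA = [48754133/3651700 -17550737/547755; -17550737/547755 25273249/328653] with trace 228162469/2528100 and determinant 130321/2528100
eigenvalues of AᵀA: λ = (tr ± √(tr²−4·det))/2 = 361/4, 361/632025
so κ_2 = √((361/4) / (361/632025)) = 397.5000
worst-case relative error ≤ 397.5000 × 1/284 = 1.3996
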